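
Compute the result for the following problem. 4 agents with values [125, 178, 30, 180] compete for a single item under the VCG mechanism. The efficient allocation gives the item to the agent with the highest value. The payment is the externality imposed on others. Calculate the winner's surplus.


Step 1: The winner is the agent with the highest value: agent 3 with value 180
Step 2: Values of other agents: [125, 178, 30]
Step 3: VCG payment = max of others' values = 178
Step 4: Surplus = 180 - 178 = 2

2


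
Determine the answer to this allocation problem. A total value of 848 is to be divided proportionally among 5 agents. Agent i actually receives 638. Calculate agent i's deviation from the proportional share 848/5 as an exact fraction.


Step 1: Proportional share = 848/5
Step 2: Agent's actual allocation = 638
Step 3: Excess = 638 - 848/5 = 2342/5

2342/5


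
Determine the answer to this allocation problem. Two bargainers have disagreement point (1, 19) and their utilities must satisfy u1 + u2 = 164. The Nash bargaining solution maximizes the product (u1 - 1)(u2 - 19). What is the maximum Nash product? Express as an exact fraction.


Step 1: The Nash solution splits surplus symmetrically above the disagreement point
Step 2: u1 = (total + d1 - d2)/2 = (164 + 1 - 19)/2 = 73
Step 3: u2 = (total - d1 + d2)/2 = (164 - 1 + 19)/2 = 91
Step 4: Nash product = (73 - 1) * (91 - 19)
Step 5: = 72 * 72 = 5184

5184


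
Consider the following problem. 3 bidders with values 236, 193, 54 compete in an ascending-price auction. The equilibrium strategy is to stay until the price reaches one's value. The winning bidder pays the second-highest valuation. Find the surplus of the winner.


Step 1: Identify the highest value: 236
Step 2: Identify the second-highest value: 193
Step 3: The final price = second-highest value = 193
Step 4: Surplus = 236 - 193 = 43

43


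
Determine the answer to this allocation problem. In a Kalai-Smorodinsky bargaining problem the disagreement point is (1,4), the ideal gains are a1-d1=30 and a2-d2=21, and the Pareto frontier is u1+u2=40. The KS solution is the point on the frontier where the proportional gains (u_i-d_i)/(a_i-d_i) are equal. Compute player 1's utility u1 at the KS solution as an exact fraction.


Step 1: At the KS point, (u1-d1)/r1 = (u2-d2)/r2 = t and u1+u2 = 40
Step 2: u1 = d1 + r1*t and u2 = d2 + r2*t, so (d1 + r1*t) + (d2 + r2*t) = 40
Step 3: t = (40 - 1 - 4)/(30 + 21) = 35/51
Step 4: u1 = d1 + r1*t = 1 + 30 * 35/51 = 367/17
Step 5: (Check: u2 = d2 + r2*t = 313/17; u1+u2 = 367/17 + 313/17 = 40, on the frontier.)

367/17


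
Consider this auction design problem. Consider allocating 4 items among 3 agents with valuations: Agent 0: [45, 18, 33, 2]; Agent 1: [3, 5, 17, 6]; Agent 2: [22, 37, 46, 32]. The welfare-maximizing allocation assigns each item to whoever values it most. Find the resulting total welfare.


Step 1: For each item, find the maximum value among all agents.
Step 2: Item 0 -> Agent 0 (value 45)
Step 3: Item 1 -> Agent 2 (value 37)
Step 4: Item 2 -> Agent 2 (value 46)
Step 5: Item 3 -> Agent 2 (value 32)
Step 6: Total welfare = 45 + 37 + 46 + 32 = 160

160


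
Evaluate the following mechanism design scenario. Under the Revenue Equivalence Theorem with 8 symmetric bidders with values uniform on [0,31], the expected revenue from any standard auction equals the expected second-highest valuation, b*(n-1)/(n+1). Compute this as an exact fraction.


Step 1: By Revenue Equivalence, expected revenue = b*(n-1)/(n+1)
Step 2: Substituting n = 8, b = 31
Step 3: Revenue = 31*(8-1)/(8+1) = 31*7/9
Step 4: Revenue = 217/9

217/9


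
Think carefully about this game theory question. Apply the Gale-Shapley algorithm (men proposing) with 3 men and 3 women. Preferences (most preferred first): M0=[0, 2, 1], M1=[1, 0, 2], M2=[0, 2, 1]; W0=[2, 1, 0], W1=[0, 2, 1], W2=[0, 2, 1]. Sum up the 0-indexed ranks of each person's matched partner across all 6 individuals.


Step 1: Run Gale-Shapley (men propose, women hold best offer):
  M0 proposes to W0; she accepts
  M1 proposes to W1; she accepts
  M2 proposes to W0; she switches from M0
  M0 proposes to W2; she accepts
Step 2: Final matching: W0-M2, W1-M1, W2-M0
Step 3: 0-indexed ranks (man's rank of his match, then woman's): 0 + 0 + 0 + 2 + 1 + 0
Step 4: Total rank sum = 3

3


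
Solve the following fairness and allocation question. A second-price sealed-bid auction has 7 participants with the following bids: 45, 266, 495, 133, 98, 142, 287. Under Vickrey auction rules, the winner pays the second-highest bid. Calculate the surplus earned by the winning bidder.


Step 1: Sort bids in descending order: 495, 287, 266, 142, 133, 98, 45
Step 2: The winning bid is the highest: 495
Step 3: The payment equals the second-highest bid: 287
Step 4: Surplus = winner's bid - payment = 495 - 287 = 208

208


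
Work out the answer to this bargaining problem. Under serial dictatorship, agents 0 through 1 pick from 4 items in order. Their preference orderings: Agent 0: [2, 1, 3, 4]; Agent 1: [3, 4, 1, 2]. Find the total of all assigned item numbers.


Step 1: Agent 0 picks item 2
Step 2: Agent 1 picks item 3
Step 3: Sum = 2 + 3 = 5

5


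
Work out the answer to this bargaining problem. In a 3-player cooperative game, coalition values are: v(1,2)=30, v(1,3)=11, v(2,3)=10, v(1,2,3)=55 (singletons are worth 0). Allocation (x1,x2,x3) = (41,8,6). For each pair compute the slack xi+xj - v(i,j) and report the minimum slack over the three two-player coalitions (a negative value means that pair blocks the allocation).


Step 1: Slack for coalition (1,2): x1+x2 - v12 = 49 - 30 = 19
Step 2: Slack for coalition (1,3): x1+x3 - v13 = 47 - 11 = 36
Step 3: Slack for coalition (2,3): x2+x3 - v23 = 14 - 10 = 4
Step 4: Minimum slack = min(19, 36, 4) = 4, attained by (2,3); no pair can gain by deviating, so the allocation is in the core

4


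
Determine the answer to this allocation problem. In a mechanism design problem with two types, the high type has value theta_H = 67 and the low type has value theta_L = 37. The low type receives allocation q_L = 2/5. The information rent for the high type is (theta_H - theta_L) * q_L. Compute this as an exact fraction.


Step 1: theta_H - theta_L = 67 - 37 = 30
Step 2: Information rent = (theta_H - theta_L) * q_L
Step 3: = 30 * 2/5
Step 4: = 12

12


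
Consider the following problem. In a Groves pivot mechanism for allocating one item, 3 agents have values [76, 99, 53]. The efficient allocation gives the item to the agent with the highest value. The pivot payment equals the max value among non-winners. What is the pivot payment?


Step 1: The efficient winner is agent 1 with value 99
Step 2: Other agents' values: [76, 53]
Step 3: Pivot payment = max(others) = 76
Step 4: The winner pays 76

76


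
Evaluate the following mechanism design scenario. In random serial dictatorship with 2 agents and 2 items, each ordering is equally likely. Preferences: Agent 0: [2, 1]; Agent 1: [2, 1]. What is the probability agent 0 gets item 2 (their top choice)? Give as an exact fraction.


Step 1: Agent 0 wants item 2
Step 2: There are 2 possible orderings of agents
Step 3: In 1 orderings, agent 0 gets item 2
Step 4: Probability = 1/2

1/2


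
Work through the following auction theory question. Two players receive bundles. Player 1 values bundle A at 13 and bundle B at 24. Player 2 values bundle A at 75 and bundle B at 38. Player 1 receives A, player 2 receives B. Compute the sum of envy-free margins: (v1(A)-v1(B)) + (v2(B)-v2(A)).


Step 1: Player 1's margin = v1(A) - v1(B) = 13 - 24 = -11
Step 2: Player 2's margin = v2(B) - v2(A) = 38 - 75 = -37
Step 3: Total margin = -11 + -37 = -48

-48


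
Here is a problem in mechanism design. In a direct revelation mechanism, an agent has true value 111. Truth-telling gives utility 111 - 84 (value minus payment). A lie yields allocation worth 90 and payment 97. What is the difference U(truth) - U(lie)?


Step 1: U(truth) = value - payment = 111 - 84 = 27
Step 2: U(lie) = allocation - payment = 90 - 97 = -7
Step 3: IC gap = 27 - (-7) = 34

34


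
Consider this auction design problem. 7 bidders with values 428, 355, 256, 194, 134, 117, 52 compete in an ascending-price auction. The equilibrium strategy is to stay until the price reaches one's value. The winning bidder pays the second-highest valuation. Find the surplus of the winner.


Step 1: Identify the highest value: 428
Step 2: Identify the second-highest value: 355
Step 3: The final price = second-highest value = 355
Step 4: Surplus = 428 - 355 = 73

73


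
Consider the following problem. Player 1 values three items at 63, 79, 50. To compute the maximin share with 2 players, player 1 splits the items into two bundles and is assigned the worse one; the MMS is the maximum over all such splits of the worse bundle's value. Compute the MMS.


Step 1: Item values = 63, 79, 50
Step 2: Enumerate all 2-bundle partitions and take the smaller bundle:
  Partition 1: {63} vs {79,50} -> bundles 63, 129; min = 63
  Partition 2: {79} vs {63,50} -> bundles 79, 113; min = 79
  Partition 3: {50} vs {63,79} -> bundles 50, 142; min = 50
Step 3: MMS = max(63, 79, 50) = 79

79


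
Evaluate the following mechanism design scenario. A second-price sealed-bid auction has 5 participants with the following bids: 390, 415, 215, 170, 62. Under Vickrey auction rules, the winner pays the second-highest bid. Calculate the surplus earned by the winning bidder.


Step 1: Sort bids in descending order: 415, 390, 215, 170, 62
Step 2: The winning bid is the highest: 415
Step 3: The payment equals the second-highest bid: 390
Step 4: Surplus = winner's bid - payment = 415 - 390 = 25

25


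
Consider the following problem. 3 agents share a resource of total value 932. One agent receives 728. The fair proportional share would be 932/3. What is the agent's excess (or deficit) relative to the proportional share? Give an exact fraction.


Step 1: Proportional share = 932/3
Step 2: Agent's actual allocation = 728
Step 3: Excess = 728 - 932/3 = 1252/3

1252/3


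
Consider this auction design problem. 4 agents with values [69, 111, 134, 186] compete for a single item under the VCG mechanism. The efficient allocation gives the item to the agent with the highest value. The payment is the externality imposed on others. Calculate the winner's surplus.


Step 1: The winner is the agent with the highest value: agent 3 with value 186
Step 2: Values of other agents: [69, 111, 134]
Step 3: VCG payment = max of others' values = 134
Step 4: Surplus = 186 - 134 = 52

52


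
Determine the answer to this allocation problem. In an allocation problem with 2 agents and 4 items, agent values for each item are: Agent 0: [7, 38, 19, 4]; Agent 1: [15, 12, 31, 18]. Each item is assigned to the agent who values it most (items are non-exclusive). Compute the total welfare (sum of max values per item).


Step 1: For each item, find the maximum value among all agents.
Step 2: Item 0 -> Agent 1 (value 15)
Step 3: Item 1 -> Agent 0 (value 38)
Step 4: Item 2 -> Agent 1 (value 31)
Step 5: Item 3 -> Agent 1 (value 18)
Step 6: Total welfare = 15 + 38 + 31 + 18 = 102

102


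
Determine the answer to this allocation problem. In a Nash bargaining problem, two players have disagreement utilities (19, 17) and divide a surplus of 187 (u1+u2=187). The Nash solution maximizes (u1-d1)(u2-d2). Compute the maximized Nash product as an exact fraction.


Step 1: The Nash solution splits surplus symmetrically above the disagreement point
Step 2: u1 = (total + d1 - d2)/2 = (187 + 19 - 17)/2 = 189/2
Step 3: u2 = (total - d1 + d2)/2 = (187 - 19 + 17)/2 = 185/2
Step 4: Nash product = (189/2 - 19) * (185/2 - 17)
Step 5: = 151/2 * 151/2 = 22801/4

22801/4


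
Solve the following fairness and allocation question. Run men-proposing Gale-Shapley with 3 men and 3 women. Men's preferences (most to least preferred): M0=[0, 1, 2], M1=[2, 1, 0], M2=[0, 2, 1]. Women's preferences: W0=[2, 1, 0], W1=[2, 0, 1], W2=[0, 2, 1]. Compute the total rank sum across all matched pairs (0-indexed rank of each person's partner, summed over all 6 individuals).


Step 1: Run Gale-Shapley (men propose, women hold best offer):
  M0 proposes to W0; she accepts
  M1 proposes to W2; she accepts
  M2 proposes to W0; she switches from M0
  M0 proposes to W1; she accepts
Step 2: Final matching: W0-M2, W1-M0, W2-M1
Step 3: 0-indexed ranks (man's rank of his match, then woman's): 0 + 0 + 1 + 1 + 0 + 2
Step 4: Total rank sum = 4

4


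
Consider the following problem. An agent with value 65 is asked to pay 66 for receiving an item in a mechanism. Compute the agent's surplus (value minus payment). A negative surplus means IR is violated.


Step 1: Surplus = value - payment = 65 - 66 = -1
Step 2: IR is violated (surplus < 0)

-1


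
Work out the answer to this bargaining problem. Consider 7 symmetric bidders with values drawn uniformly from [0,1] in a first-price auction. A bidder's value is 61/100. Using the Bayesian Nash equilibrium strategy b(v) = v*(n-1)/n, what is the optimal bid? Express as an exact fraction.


Step 1: The symmetric BNE bidding function is b(v) = v * (n-1) / n
Step 2: Substitute v = 61/100 and n = 7
Step 3: b = 61/100 * 6/7
Step 4: b = 183/350

183/350


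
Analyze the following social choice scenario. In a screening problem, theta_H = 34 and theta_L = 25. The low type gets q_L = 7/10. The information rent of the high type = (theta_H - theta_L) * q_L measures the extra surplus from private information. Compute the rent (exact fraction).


Step 1: theta_H - theta_L = 34 - 25 = 9
Step 2: Information rent = (theta_H - theta_L) * q_L
Step 3: = 9 * 7/10
Step 4: = 63/10

63/10


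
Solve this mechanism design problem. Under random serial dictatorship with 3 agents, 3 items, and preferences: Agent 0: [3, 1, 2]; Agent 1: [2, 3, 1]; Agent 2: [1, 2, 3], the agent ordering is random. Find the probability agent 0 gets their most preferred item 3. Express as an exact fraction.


Step 1: Agent 0 wants item 3
Step 2: There are 6 possible orderings of agents
Step 3: In 6 orderings, agent 0 gets item 3
Step 4: Probability = 6/6 = 1

1


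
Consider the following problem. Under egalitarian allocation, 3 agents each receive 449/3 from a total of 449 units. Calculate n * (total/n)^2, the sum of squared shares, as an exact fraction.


Step 1: Each agent's share = 449/3
Step 2: Square of each share = (449/3)^2 = 201601/9
Step 3: Sum of squares = 3 * 201601/9 = 201601/3

201601/3


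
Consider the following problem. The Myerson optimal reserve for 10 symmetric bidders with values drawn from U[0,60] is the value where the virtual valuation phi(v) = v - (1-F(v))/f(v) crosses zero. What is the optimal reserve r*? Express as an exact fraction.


Step 1: For U[0,60], F(v) = v/60 and f(v) = 1/60
Step 2: phi(v) = v - (1 - v/60)/(1/60) = v - (60 - v) = 2v - 60
Step 3: Set phi(r*) = 0: 2r* - 60 = 0
Step 4: r* = 60/2 = 30 (the number of bidders n = 10 does not enter)

30


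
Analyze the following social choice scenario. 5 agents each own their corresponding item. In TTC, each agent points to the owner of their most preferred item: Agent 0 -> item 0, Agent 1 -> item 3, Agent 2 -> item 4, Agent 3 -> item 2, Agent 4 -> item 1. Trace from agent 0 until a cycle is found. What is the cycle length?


Step 1: Trace the pointer graph from agent 0: 0 -> 0
Step 2: A cycle is detected when we revisit agent 0
Step 3: The cycle is: 0 -> 0
Step 4: Cycle length = 1

1


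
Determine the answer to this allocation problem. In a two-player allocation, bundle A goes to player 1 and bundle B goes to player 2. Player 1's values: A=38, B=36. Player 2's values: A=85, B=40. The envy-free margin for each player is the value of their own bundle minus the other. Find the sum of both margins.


Step 1: Player 1's margin = v1(A) - v1(B) = 38 - 36 = 2
Step 2: Player 2's margin = v2(B) - v2(A) = 40 - 85 = -45
Step 3: Total margin = 2 + -45 = -43

-43


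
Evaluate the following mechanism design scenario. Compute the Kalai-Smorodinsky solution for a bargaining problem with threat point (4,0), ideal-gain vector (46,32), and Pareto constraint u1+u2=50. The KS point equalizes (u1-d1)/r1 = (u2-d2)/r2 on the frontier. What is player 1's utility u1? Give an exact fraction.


Step 1: At the KS point, (u1-d1)/r1 = (u2-d2)/r2 = t and u1+u2 = 50
Step 2: u1 = d1 + r1*t and u2 = d2 + r2*t, so (d1 + r1*t) + (d2 + r2*t) = 50
Step 3: t = (50 - 4 - 0)/(46 + 32) = 46/78 = 23/39
Step 4: u1 = d1 + r1*t = 4 + 46 * 23/39 = 1214/39
Step 5: (Check: u2 = d2 + r2*t = 736/39; u1+u2 = 1214/39 + 736/39 = 50, on the frontier.)

1214/39


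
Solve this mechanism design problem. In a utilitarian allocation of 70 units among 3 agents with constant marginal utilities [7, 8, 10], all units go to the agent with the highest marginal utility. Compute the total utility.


Step 1: The marginal utilities are [7, 8, 10]
Step 2: The highest marginal utility is 10
Step 3: All 70 units go to that agent
Step 4: Total utility = 10 * 70 = 700

700


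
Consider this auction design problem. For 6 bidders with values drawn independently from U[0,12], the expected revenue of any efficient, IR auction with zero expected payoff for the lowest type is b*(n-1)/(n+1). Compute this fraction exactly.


Step 1: By Revenue Equivalence, expected revenue = b*(n-1)/(n+1)
Step 2: Substituting n = 6, b = 12
Step 3: Revenue = 12*(6-1)/(6+1) = 12*5/7
Step 4: Revenue = 60/7

60/7


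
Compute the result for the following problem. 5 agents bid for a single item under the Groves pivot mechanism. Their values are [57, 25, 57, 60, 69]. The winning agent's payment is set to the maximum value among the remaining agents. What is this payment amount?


Step 1: The efficient winner is agent 4 with value 69
Step 2: Other agents' values: [57, 25, 57, 60]
Step 3: Pivot payment = max(others) = 60
Step 4: The winner pays 60

60


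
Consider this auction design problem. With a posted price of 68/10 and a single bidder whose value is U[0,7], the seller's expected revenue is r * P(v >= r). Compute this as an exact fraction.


Step 1: Posted price r = 34/5, value support [0,7]
Step 2: P(v >= r) = (7 - 34/5)/7 = 1/35
Step 3: Expected revenue = r * P(v >= r) = 34/5 * 1/35
Step 4: Revenue = 34/175

34/175


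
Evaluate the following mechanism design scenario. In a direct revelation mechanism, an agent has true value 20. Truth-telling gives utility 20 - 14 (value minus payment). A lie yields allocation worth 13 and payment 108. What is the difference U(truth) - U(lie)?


Step 1: U(truth) = value - payment = 20 - 14 = 6
Step 2: U(lie) = allocation - payment = 13 - 108 = -95
Step 3: IC gap = 6 - (-95) = 101

101


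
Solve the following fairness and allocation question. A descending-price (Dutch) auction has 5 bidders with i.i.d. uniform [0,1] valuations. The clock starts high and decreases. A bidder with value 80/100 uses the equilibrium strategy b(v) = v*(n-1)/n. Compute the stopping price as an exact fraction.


Step 1: Dutch auctions are strategically equivalent to first-price auctions
Step 2: The equilibrium bid is b(v) = v*(n-1)/n
Step 3: b = 4/5 * 4/5
Step 4: b = 16/25

16/25


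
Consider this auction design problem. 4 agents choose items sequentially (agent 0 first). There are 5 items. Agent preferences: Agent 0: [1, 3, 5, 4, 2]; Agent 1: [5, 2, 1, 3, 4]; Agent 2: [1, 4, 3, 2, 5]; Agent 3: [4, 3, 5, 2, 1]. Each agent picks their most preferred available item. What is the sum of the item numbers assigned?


Step 1: Agent 0 picks item 1
Step 2: Agent 1 picks item 5
Step 3: Agent 2 picks item 4
Step 4: Agent 3 picks item 3
Step 5: Sum = 1 + 5 + 4 + 3 = 13

13


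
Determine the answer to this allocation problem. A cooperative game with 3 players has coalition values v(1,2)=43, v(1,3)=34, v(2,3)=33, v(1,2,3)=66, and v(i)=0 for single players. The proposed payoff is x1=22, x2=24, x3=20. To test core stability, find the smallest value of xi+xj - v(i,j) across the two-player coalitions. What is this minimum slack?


Step 1: Slack for coalition (1,2): x1+x2 - v12 = 46 - 43 = 3
Step 2: Slack for coalition (1,3): x1+x3 - v13 = 42 - 34 = 8
Step 3: Slack for coalition (2,3): x2+x3 - v23 = 44 - 33 = 11
Step 4: Minimum slack = min(3, 8, 11) = 3, attained by (1,2); no pair can gain by deviating, so the allocation is in the core

3


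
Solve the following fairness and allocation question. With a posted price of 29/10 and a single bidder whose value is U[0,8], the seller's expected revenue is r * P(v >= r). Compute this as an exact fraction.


Step 1: Posted price r = 29/10, value support [0,8]
Step 2: P(v >= r) = (8 - 29/10)/8 = 51/80
Step 3: Expected revenue = r * P(v >= r) = 29/10 * 51/80
Step 4: Revenue = 1479/800

1479/800


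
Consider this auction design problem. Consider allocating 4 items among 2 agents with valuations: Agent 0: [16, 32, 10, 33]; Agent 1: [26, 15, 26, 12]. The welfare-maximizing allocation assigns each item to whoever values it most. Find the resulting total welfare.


Step 1: For each item, find the maximum value among all agents.
Step 2: Item 0 -> Agent 1 (value 26)
Step 3: Item 1 -> Agent 0 (value 32)
Step 4: Item 2 -> Agent 1 (value 26)
Step 5: Item 3 -> Agent 0 (value 33)
Step 6: Total welfare = 26 + 32 + 26 + 33 = 117

117


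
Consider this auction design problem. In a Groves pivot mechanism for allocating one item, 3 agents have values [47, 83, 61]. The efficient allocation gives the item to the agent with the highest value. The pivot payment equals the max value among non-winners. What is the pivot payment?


Step 1: The efficient winner is agent 1 with value 83
Step 2: Other agents' values: [47, 61]
Step 3: Pivot payment = max(others) = 61
Step 4: The winner pays 61

61


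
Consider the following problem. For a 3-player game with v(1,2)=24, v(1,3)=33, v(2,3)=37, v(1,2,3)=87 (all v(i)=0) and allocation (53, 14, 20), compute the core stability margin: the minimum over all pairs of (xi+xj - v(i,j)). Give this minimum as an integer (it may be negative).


Step 1: Slack for coalition (1,2): x1+x2 - v12 = 67 - 24 = 43
Step 2: Slack for coalition (1,3): x1+x3 - v13 = 73 - 33 = 40
Step 3: Slack for coalition (2,3): x2+x3 - v23 = 34 - 37 = -3
Step 4: Minimum slack = min(43, 40, -3) = -3, attained by (2,3); coalition (2,3) can block (slack < 0), so the allocation is not in the core

-3


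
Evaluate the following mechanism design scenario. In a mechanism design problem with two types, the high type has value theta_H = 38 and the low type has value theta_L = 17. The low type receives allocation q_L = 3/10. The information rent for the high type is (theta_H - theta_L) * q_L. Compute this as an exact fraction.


Step 1: theta_H - theta_L = 38 - 17 = 21
Step 2: Information rent = (theta_H - theta_L) * q_L
Step 3: = 21 * 3/10
Step 4: = 63/10

63/10


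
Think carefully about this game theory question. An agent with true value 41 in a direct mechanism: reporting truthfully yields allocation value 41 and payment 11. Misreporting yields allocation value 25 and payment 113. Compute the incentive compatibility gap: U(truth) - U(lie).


Step 1: U(truth) = value - payment = 41 - 11 = 30
Step 2: U(lie) = allocation - payment = 25 - 113 = -88
Step 3: IC gap = 30 - (-88) = 118

118


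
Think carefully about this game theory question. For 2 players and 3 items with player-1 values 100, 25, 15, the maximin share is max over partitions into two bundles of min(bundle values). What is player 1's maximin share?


Step 1: Item values = 100, 25, 15
Step 2: Enumerate all 2-bundle partitions and take the smaller bundle:
  Partition 1: {100} vs {25,15} -> bundles 100, 40; min = 40
  Partition 2: {25} vs {100,15} -> bundles 25, 115; min = 25
  Partition 3: {15} vs {100,25} -> bundles 15, 125; min = 15
Step 3: MMS = max(40, 25, 15) = 40

40


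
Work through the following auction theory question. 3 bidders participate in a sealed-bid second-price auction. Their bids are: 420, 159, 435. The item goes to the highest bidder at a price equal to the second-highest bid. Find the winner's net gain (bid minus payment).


Step 1: Sort bids in descending order: 435, 420, 159
Step 2: The winning bid is the highest: 435
Step 3: The payment equals the second-highest bid: 420
Step 4: Surplus = winner's bid - payment = 435 - 420 = 15

15


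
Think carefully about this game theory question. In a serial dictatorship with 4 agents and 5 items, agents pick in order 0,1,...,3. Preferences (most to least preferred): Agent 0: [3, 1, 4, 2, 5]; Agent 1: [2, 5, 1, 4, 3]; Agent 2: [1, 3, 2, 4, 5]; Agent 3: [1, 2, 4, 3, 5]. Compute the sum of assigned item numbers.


Step 1: Agent 0 picks item 3
Step 2: Agent 1 picks item 2
Step 3: Agent 2 picks item 1
Step 4: Agent 3 picks item 4
Step 5: Sum = 3 + 2 + 1 + 4 = 10

10


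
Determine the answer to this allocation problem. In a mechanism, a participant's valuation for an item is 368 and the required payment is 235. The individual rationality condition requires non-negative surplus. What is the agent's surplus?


Step 1: Surplus = value - payment = 368 - 235 = 133
Step 2: IR is satisfied (surplus >= 0)

133


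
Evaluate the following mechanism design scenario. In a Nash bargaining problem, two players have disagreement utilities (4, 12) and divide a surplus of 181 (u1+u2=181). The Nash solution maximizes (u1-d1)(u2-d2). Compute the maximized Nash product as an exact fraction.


Step 1: The Nash solution splits surplus symmetrically above the disagreement point
Step 2: u1 = (total + d1 - d2)/2 = (181 + 4 - 12)/2 = 173/2
Step 3: u2 = (total - d1 + d2)/2 = (181 - 4 + 12)/2 = 189/2
Step 4: Nash product = (173/2 - 4) * (189/2 - 12)
Step 5: = 165/2 * 165/2 = 27225/4

27225/4


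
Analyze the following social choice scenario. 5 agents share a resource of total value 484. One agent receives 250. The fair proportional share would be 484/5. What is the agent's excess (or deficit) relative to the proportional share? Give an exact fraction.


Step 1: Proportional share = 484/5
Step 2: Agent's actual allocation = 250
Step 3: Excess = 250 - 484/5 = 766/5

766/5


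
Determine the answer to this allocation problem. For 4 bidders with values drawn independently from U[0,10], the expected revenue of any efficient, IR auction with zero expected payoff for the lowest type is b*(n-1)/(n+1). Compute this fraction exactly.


Step 1: By Revenue Equivalence, expected revenue = b*(n-1)/(n+1)
Step 2: Substituting n = 4, b = 10
Step 3: Revenue = 10*(4-1)/(4+1) = 10*3/5
Step 4: Revenue = 30/5 = 6

6


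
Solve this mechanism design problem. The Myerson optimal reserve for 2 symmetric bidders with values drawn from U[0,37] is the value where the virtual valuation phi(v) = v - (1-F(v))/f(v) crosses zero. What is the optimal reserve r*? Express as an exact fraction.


Step 1: For U[0,37], F(v) = v/37 and f(v) = 1/37
Step 2: phi(v) = v - (1 - v/37)/(1/37) = v - (37 - v) = 2v - 37
Step 3: Set phi(r*) = 0: 2r* - 37 = 0
Step 4: r* = 37/2 (the number of bidders n = 2 does not enter)

37/2


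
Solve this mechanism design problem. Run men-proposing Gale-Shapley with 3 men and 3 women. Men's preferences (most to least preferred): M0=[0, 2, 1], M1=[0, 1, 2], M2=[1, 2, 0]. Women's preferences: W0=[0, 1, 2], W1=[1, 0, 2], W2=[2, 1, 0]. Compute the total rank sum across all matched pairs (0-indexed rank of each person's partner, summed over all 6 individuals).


Step 1: Run Gale-Shapley (men propose, women hold best offer):
  M0 proposes to W0; she accepts
  M1 proposes to W0; rejected
  M1 proposes to W1; she accepts
  M2 proposes to W1; rejected
  M2 proposes to W2; she accepts
Step 2: Final matching: W0-M0, W1-M1, W2-M2
Step 3: 0-indexed ranks (man's rank of his match, then woman's): 0 + 0 + 1 + 0 + 1 + 0
Step 4: Total rank sum = 2

2


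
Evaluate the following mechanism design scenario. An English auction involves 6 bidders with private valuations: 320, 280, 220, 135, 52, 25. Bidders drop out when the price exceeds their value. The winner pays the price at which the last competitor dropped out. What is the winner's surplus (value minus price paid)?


Step 1: Identify the highest value: 320
Step 2: Identify the second-highest value: 280
Step 3: The final price = second-highest value = 280
Step 4: Surplus = 320 - 280 = 40

40


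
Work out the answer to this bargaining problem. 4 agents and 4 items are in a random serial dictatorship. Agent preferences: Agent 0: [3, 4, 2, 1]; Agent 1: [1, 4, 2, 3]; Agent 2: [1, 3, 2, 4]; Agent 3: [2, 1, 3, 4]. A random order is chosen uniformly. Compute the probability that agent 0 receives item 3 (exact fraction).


Step 1: Agent 0 wants item 3
Step 2: There are 24 possible orderings of agents
Step 3: In 20 orderings, agent 0 gets item 3
Step 4: Probability = 20/24 = 5/6

5/6


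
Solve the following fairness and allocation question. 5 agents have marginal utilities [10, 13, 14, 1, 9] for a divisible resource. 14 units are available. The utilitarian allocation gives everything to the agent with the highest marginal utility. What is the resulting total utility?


Step 1: The marginal utilities are [10, 13, 14, 1, 9]
Step 2: The highest marginal utility is 14
Step 3: All 14 units go to that agent
Step 4: Total utility = 14 * 14 = 196

196


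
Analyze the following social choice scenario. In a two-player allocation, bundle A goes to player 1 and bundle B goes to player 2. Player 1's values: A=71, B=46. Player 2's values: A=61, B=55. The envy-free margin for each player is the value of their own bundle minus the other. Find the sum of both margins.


Step 1: Player 1's margin = v1(A) - v1(B) = 71 - 46 = 25
Step 2: Player 2's margin = v2(B) - v2(A) = 55 - 61 = -6
Step 3: Total margin = 25 + -6 = 19

19


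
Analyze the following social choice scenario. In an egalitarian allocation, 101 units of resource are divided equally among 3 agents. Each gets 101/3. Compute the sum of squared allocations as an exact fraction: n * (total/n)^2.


Step 1: Each agent's share = 101/3
Step 2: Square of each share = (101/3)^2 = 10201/9
Step 3: Sum of squares = 3 * 10201/9 = 10201/3

10201/3


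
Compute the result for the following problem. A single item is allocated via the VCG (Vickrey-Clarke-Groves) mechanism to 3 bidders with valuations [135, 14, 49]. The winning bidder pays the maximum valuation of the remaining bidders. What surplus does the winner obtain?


Step 1: The winner is the agent with the highest value: agent 0 with value 135
Step 2: Values of other agents: [14, 49]
Step 3: VCG payment = max of others' values = 49
Step 4: Surplus = 135 - 49 = 86

86


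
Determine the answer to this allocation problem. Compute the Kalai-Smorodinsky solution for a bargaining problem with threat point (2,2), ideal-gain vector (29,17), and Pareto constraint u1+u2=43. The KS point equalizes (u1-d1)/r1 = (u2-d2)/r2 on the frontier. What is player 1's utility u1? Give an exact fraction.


Step 1: At the KS point, (u1-d1)/r1 = (u2-d2)/r2 = t and u1+u2 = 43
Step 2: u1 = d1 + r1*t and u2 = d2 + r2*t, so (d1 + r1*t) + (d2 + r2*t) = 43
Step 3: t = (43 - 2 - 2)/(29 + 17) = 39/46
Step 4: u1 = d1 + r1*t = 2 + 29 * 39/46 = 1223/46
Step 5: (Check: u2 = d2 + r2*t = 755/46; u1+u2 = 1223/46 + 755/46 = 43, on the frontier.)

1223/46


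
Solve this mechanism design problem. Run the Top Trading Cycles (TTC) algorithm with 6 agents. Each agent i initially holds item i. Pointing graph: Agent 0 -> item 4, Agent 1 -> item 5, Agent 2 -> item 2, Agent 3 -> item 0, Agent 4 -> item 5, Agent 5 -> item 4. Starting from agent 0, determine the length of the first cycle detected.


Step 1: Trace the pointer graph from agent 0: 0 -> 4 -> 5 -> 4
Step 2: A cycle is detected when we revisit agent 4
Step 3: The cycle is: 4 -> 5 -> 4
Step 4: Cycle length = 2

2


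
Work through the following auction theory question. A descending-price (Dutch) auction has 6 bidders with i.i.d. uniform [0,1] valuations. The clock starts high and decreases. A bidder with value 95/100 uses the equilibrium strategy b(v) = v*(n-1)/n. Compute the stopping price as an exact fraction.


Step 1: Dutch auctions are strategically equivalent to first-price auctions
Step 2: The equilibrium bid is b(v) = v*(n-1)/n
Step 3: b = 19/20 * 5/6
Step 4: b = 19/24

19/24


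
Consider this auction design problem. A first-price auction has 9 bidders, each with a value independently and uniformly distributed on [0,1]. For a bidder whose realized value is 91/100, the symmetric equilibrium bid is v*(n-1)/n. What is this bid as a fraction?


Step 1: The symmetric BNE bidding function is b(v) = v * (n-1) / n
Step 2: Substitute v = 91/100 and n = 9
Step 3: b = 91/100 * 8/9
Step 4: b = 182/225

182/225


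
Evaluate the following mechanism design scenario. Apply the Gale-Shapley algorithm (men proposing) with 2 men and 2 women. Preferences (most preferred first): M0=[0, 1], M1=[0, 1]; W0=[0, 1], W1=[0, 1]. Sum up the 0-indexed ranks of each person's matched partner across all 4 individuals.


Step 1: Run Gale-Shapley (men propose, women hold best offer):
  M0 proposes to W0; she accepts
  M1 proposes to W0; rejected
  M1 proposes to W1; she accepts
Step 2: Final matching: W0-M0, W1-M1
Step 3: 0-indexed ranks (man's rank of his match, then woman's): 0 + 0 + 1 + 1
Step 4: Total rank sum = 2

2


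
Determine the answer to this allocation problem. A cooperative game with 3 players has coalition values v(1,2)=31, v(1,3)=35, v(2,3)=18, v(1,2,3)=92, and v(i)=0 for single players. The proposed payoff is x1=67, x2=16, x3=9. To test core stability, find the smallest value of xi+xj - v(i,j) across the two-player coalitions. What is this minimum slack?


Step 1: Slack for coalition (1,2): x1+x2 - v12 = 83 - 31 = 52
Step 2: Slack for coalition (1,3): x1+x3 - v13 = 76 - 35 = 41
Step 3: Slack for coalition (2,3): x2+x3 - v23 = 25 - 18 = 7
Step 4: Minimum slack = min(52, 41, 7) = 7, attained by (2,3); no pair can gain by deviating, so the allocation is in the core

7


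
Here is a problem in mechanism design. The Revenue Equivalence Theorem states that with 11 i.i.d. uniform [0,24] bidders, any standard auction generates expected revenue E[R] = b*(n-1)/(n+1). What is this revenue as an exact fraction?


Step 1: By Revenue Equivalence, expected revenue = b*(n-1)/(n+1)
Step 2: Substituting n = 11, b = 24
Step 3: Revenue = 24*(11-1)/(11+1) = 24*10/12
Step 4: Revenue = 240/12 = 20

20


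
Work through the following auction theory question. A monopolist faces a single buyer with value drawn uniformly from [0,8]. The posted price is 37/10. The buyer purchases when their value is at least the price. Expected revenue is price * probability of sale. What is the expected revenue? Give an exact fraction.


Step 1: Posted price r = 37/10, value support [0,8]
Step 2: P(v >= r) = (8 - 37/10)/8 = 43/80
Step 3: Expected revenue = r * P(v >= r) = 37/10 * 43/80
Step 4: Revenue = 1591/800

1591/800


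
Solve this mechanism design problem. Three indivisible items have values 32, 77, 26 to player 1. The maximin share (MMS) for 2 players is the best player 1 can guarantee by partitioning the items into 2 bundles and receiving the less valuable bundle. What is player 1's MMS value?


Step 1: Item values = 32, 77, 26
Step 2: Enumerate all 2-bundle partitions and take the smaller bundle:
  Partition 1: {32} vs {77,26} -> bundles 32, 103; min = 32
  Partition 2: {77} vs {32,26} -> bundles 77, 58; min = 58
  Partition 3: {26} vs {32,77} -> bundles 26, 109; min = 26
Step 3: MMS = max(32, 58, 26) = 58

58


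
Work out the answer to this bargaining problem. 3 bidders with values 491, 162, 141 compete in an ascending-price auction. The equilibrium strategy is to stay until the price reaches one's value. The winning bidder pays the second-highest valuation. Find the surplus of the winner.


Step 1: Identify the highest value: 491
Step 2: Identify the second-highest value: 162
Step 3: The final price = second-highest value = 162
Step 4: Surplus = 491 - 162 = 329

329


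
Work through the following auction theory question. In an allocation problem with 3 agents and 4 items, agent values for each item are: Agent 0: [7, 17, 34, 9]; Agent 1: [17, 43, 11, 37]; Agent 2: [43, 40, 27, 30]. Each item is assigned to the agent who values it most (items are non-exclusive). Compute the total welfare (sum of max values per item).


Step 1: For each item, find the maximum value among all agents.
Step 2: Item 0 -> Agent 2 (value 43)
Step 3: Item 1 -> Agent 1 (value 43)
Step 4: Item 2 -> Agent 0 (value 34)
Step 5: Item 3 -> Agent 1 (value 37)
Step 6: Total welfare = 43 + 43 + 34 + 37 = 157

157


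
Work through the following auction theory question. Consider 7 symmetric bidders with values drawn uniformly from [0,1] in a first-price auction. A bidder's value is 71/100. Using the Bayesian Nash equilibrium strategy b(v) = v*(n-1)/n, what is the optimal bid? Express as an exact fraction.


Step 1: The symmetric BNE bidding function is b(v) = v * (n-1) / n
Step 2: Substitute v = 71/100 and n = 7
Step 3: b = 71/100 * 6/7
Step 4: b = 213/350

213/350


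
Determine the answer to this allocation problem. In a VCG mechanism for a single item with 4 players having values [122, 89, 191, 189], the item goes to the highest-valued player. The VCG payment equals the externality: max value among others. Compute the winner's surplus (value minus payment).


Step 1: The winner is the agent with the highest value: agent 2 with value 191
Step 2: Values of other agents: [122, 89, 189]
Step 3: VCG payment = max of others' values = 189
Step 4: Surplus = 191 - 189 = 2

2


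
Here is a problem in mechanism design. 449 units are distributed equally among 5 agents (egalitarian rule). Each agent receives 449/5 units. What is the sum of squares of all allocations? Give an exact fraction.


Step 1: Each agent's share = 449/5
Step 2: Square of each share = (449/5)^2 = 201601/25
Step 3: Sum of squares = 5 * 201601/25 = 201601/5

201601/5


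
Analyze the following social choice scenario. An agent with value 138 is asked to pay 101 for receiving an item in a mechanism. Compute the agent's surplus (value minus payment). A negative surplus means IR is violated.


Step 1: Surplus = value - payment = 138 - 101 = 37
Step 2: IR is satisfied (surplus >= 0)

37


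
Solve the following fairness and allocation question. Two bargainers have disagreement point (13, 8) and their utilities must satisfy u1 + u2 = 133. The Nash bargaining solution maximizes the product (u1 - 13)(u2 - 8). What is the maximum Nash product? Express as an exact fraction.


Step 1: The Nash solution splits surplus symmetrically above the disagreement point
Step 2: u1 = (total + d1 - d2)/2 = (133 + 13 - 8)/2 = 69
Step 3: u2 = (total - d1 + d2)/2 = (133 - 13 + 8)/2 = 64
Step 4: Nash product = (69 - 13) * (64 - 8)
Step 5: = 56 * 56 = 3136

3136


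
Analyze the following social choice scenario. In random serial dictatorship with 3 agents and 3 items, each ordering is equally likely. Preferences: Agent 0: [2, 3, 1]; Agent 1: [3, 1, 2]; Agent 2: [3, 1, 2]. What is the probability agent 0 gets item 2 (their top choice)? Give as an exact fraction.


Step 1: Agent 0 wants item 2
Step 2: There are 6 possible orderings of agents
Step 3: In 6 orderings, agent 0 gets item 2
Step 4: Probability = 6/6 = 1

1


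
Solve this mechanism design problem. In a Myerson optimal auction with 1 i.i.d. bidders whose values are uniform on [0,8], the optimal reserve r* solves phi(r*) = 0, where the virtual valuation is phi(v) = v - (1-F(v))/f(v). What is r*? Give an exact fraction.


Step 1: For U[0,8], F(v) = v/8 and f(v) = 1/8
Step 2: phi(v) = v - (1 - v/8)/(1/8) = v - (8 - v) = 2v - 8
Step 3: Set phi(r*) = 0: 2r* - 8 = 0
Step 4: r* = 8/2 = 4 (the number of bidders n = 1 does not enter)

4


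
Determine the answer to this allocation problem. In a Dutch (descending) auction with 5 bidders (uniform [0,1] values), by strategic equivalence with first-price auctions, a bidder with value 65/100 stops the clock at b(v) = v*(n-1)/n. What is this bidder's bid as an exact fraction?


Step 1: Dutch auctions are strategically equivalent to first-price auctions
Step 2: The equilibrium bid is b(v) = v*(n-1)/n
Step 3: b = 13/20 * 4/5
Step 4: b = 13/25

13/25
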